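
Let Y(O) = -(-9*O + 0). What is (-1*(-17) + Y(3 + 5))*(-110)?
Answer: -9790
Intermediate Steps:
Y(O) = 9*O (Y(O) = -(-9)*O = 9*O)
(-1*(-17) + Y(3 + 5))*(-110) = (-1*(-17) + 9*(3 + 5))*(-110) = (17 + 9*8)*(-110) = (17 + 72)*(-110) = 89*(-110) = -9790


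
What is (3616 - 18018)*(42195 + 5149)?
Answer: -681848288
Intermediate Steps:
(3616 - 18018)*(42195 + 5149) = -14402*47344 = -681848288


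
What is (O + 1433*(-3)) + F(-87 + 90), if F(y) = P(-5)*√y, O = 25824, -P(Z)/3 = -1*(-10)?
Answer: 21525 - 30*√3 ≈ 21473.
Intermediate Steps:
P(Z) = -30 (P(Z) = -(-3)*(-10) = -3*10 = -30)
F(y) = -30*√y
(O + 1433*(-3)) + F(-87 + 90) = (25824 + 1433*(-3)) - 30*√(-87 + 90) = (25824 - 4299) - 30*√3 = 21525 - 30*√3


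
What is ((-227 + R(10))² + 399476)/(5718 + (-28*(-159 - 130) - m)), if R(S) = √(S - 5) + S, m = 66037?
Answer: -446570/52227 + 62*√5/7461 ≈ -8.5320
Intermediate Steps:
R(S) = S + √(-5 + S) (R(S) = √(-5 + S) + S = S + √(-5 + S))
((-227 + R(10))² + 399476)/(5718 + (-28*(-159 - 130) - m)) = ((-227 + (10 + √(-5 + 10)))² + 399476)/(5718 + (-28*(-159 - 130) - 1*66037)) = ((-227 + (10 + √5))² + 399476)/(5718 + (-28*(-289) - 66037)) = ((-217 + √5)² + 399476)/(5718 + (8092 - 66037)) = (399476 + (-217 + √5)²)/(5718 - 57945) = (399476 + (-217 + √5)²)/(-52227) = (399476 + (-217 + √5)²)*(-1/52227) = -57068/7461 - (-217 + √5)²/52227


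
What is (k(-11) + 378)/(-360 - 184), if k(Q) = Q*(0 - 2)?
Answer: -25/34 ≈ -0.73529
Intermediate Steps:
k(Q) = -2*Q (k(Q) = Q*(-2) = -2*Q)
(k(-11) + 378)/(-360 - 184) = (-2*(-11) + 378)/(-360 - 184) = (22 + 378)/(-544) = 400*(-1/544) = -25/34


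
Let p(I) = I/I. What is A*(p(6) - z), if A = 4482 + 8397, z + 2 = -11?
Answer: 180306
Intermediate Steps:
z = -13 (z = -2 - 11 = -13)
A = 12879
p(I) = 1
A*(p(6) - z) = 12879*(1 - 1*(-13)) = 12879*(1 + 13) = 12879*14 = 180306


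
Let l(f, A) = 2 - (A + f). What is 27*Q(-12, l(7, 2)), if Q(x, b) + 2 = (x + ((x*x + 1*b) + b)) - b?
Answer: 3321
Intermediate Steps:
l(f, A) = 2 - A - f (l(f, A) = 2 + (-A - f) = 2 - A - f)
Q(x, b) = -2 + b + x + x**2 (Q(x, b) = -2 + ((x + ((x*x + 1*b) + b)) - b) = -2 + ((x + ((x**2 + b) + b)) - b) = -2 + ((x + ((b + x**2) + b)) - b) = -2 + ((x + (x**2 + 2*b)) - b) = -2 + ((x + x**2 + 2*b) - b) = -2 + (b + x + x**2) = -2 + b + x + x**2)
27*Q(-12, l(7, 2)) = 27*(-2 + (2 - 1*2 - 1*7) - 12 + (-12)**2) = 27*(-2 + (2 - 2 - 7) - 12 + 144) = 27*(-2 - 7 - 12 + 144) = 27*123 = 3321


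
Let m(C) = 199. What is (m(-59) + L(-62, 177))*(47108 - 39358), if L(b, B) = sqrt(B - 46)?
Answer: 1542250 + 7750*sqrt(131) ≈ 1.6310e+6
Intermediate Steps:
L(b, B) = sqrt(-46 + B)
(m(-59) + L(-62, 177))*(47108 - 39358) = (199 + sqrt(-46 + 177))*(47108 - 39358) = (199 + sqrt(131))*7750 = 1542250 + 7750*sqrt(131)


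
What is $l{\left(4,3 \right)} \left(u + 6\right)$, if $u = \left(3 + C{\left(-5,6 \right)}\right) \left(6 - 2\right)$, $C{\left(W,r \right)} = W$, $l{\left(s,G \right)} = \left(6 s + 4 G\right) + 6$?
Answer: $-84$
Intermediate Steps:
$l{\left(s,G \right)} = 6 + 4 G + 6 s$ ($l{\left(s,G \right)} = \left(4 G + 6 s\right) + 6 = 6 + 4 G + 6 s$)
$u = -8$ ($u = \left(3 - 5\right) \left(6 - 2\right) = \left(-2\right) 4 = -8$)
$l{\left(4,3 \right)} \left(u + 6\right) = \left(6 + 4 \cdot 3 + 6 \cdot 4\right) \left(-8 + 6\right) = \left(6 + 12 + 24\right) \left(-2\right) = 42 \left(-2\right) = -84$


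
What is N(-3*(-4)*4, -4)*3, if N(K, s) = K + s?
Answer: 132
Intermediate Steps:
N(-3*(-4)*4, -4)*3 = (-3*(-4)*4 - 4)*3 = (12*4 - 4)*3 = (48 - 4)*3 = 44*3 = 132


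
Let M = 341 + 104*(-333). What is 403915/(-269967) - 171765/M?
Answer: 32520232490/9257438397 ≈ 3.5129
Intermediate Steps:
M = -34291 (M = 341 - 34632 = -34291)
403915/(-269967) - 171765/M = 403915/(-269967) - 171765/(-34291) = 403915*(-1/269967) - 171765*(-1/34291) = -403915/269967 + 171765/34291 = 32520232490/9257438397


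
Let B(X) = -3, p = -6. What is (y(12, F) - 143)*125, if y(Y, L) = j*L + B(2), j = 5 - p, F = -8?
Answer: -29250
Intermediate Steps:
j = 11 (j = 5 - 1*(-6) = 5 + 6 = 11)
y(Y, L) = -3 + 11*L (y(Y, L) = 11*L - 3 = -3 + 11*L)
(y(12, F) - 143)*125 = ((-3 + 11*(-8)) - 143)*125 = ((-3 - 88) - 143)*125 = (-91 - 143)*125 = -234*125 = -29250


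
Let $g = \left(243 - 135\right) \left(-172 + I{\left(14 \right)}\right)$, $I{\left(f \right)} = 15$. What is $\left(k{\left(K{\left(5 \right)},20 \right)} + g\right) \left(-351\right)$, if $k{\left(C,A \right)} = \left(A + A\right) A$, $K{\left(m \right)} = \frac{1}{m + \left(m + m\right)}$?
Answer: $5670756$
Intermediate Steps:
$K{\left(m \right)} = \frac{1}{3 m}$ ($K{\left(m \right)} = \frac{1}{m + 2 m} = \frac{1}{3 m}$)
$k{\left(C,A \right)} = 2 A^{2}$ ($k{\left(C,A \right)} = 2 A A = 2 A^{2}$)
$g = -16956$ ($g = \left(243 - 135\right) \left(-172 + 15\right) = 108 \left(-157\right) = -16956$)
$\left(k{\left(K{\left(5 \right)},20 \right)} + g\right) \left(-351\right) = \left(2 \cdot 20^{2} - 16956\right) \left(-351\right) = \left(2 \cdot 400 - 16956\right) \left(-351\right) = \left(800 - 16956\right) \left(-351\right) = \left(-16156\right) \left(-351\right) = 5670756$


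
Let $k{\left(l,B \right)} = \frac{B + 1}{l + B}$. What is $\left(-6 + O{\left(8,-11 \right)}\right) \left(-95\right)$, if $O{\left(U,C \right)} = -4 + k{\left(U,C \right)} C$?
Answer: $\frac{13300}{3} \approx 4433.3$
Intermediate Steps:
$k{\left(l,B \right)} = \frac{1 + B}{B + l}$
$O{\left(U,C \right)} = -4 + \frac{C \left(1 + C\right)}{C + U}$ ($O{\left(U,C \right)} = -4 + \frac{1 + C}{C + U} C = -4 + \frac{C \left(1 + C\right)}{C + U}$)
$\left(-6 + O{\left(8,-11 \right)}\right) \left(-95\right) = \left(-6 + \frac{\left(-11\right)^{2} - 32 - -33}{-11 + 8}\right) \left(-95\right) = \left(-6 + \frac{121 - 32 + 33}{-3}\right) \left(-95\right) = \left(-6 - \frac{122}{3}\right) \left(-95\right) = \left(- \frac{140}{3}\right) \left(-95\right) = \frac{13300}{3}$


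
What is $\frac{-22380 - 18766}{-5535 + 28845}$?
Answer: $- \frac{2939}{1665} \approx -1.7652$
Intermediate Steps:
$\frac{-22380 - 18766}{-5535 + 28845} = - \frac{41146}{23310} = \left(-41146\right) \frac{1}{23310} = - \frac{2939}{1665}$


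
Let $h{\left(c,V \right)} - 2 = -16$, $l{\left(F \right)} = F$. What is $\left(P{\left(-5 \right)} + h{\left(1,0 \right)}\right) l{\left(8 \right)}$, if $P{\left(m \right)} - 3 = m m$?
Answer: $112$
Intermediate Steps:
$h{\left(c,V \right)} = -14$ ($h{\left(c,V \right)} = 2 - 16 = -14$)
$P{\left(m \right)} = 3 + m^{2}$ ($P{\left(m \right)} = 3 + m m = 3 + m^{2}$)
$\left(P{\left(-5 \right)} + h{\left(1,0 \right)}\right) l{\left(8 \right)} = \left(\left(3 + \left(-5\right)^{2}\right) - 14\right) 8 = \left(\left(3 + 25\right) - 14\right) 8 = \left(28 - 14\right) 8 = 14 \cdot 8 = 112$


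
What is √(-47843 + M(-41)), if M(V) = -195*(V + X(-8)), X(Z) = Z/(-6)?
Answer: 2*I*√10027 ≈ 200.27*I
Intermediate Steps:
X(Z) = -Z/6 (X(Z) = Z*(-⅙) = -Z/6)
M(V) = -260 - 195*V (M(V) = -195*(V - ⅙*(-8)) = -195*(V + 4/3) = -195*(4/3 + V) = -260 - 195*V)
√(-47843 + M(-41)) = √(-47843 + (-260 - 195*(-41))) = √(-47843 + (-260 + 7995)) = √(-47843 + 7735) = √(-40108) = 2*I*√10027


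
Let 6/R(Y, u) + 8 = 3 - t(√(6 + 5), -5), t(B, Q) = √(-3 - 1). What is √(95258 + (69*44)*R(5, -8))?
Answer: √(77470658 + 1056528*I)/29 ≈ 303.52 + 2.0695*I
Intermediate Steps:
t(B, Q) = 2*I (t(B, Q) = √(-4) = 2*I)
R(Y, u) = 6*(-5 + 2*I)/29 (R(Y, u) = 6/(-8 + (3 - 2*I)) = 6/(-5 - 2*I) = 6*((-5 + 2*I)/29) = 6*(-5 + 2*I)/29)
√(95258 + (69*44)*R(5, -8)) = √(95258 + (69*44)*(-30/29 + 12*I/29)) = √(95258 + 3036*(-30/29 + 12*I/29)) = √(95258 + (-91080/29 + 36432*I/29)) = √(2671402/29 + 36432*I/29)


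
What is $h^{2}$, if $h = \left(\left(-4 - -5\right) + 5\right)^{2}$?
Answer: $1296$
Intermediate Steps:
$h = 36$ ($h = \left(\left(-4 + 5\right) + 5\right)^{2} = \left(1 + 5\right)^{2} = 6^{2} = 36$)
$h^{2} = 36^{2} = 1296$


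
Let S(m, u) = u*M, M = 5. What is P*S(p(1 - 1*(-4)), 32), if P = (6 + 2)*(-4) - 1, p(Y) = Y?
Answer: -5280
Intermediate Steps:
S(m, u) = 5*u (S(m, u) = u*5 = 5*u)
P = -33 (P = 8*(-4) - 1 = -32 - 1 = -33)
P*S(p(1 - 1*(-4)), 32) = -165*32 = -33*160 = -5280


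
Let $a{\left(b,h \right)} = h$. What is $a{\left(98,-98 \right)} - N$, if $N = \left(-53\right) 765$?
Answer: $40447$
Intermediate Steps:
$N = -40545$
$a{\left(98,-98 \right)} - N = -98 - -40545 = -98 + 40545 = 40447$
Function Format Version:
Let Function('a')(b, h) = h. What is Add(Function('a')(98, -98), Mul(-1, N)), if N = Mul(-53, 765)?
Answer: 40447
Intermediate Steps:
N = -40545
Add(Function('a')(98, -98), Mul(-1, N)) = Add(-98, Mul(-1, -40545)) = Add(-98, 40545) = 40447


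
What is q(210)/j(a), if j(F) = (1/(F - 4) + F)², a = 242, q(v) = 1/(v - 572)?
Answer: -28322/600452008029 ≈ -4.7168e-8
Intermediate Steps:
q(v) = 1/(-572 + v)
j(F) = (F + 1/(-4 + F))² (j(F) = (1/(-4 + F) + F)² = (F + 1/(-4 + F))²)
q(210)/j(a) = 1/((-572 + 210)*(((1 + 242² - 4*242)²/(-4 + 242)²))) = 1/((-362)*(((1 + 58564 - 968)²/238²))) = -1/(362*((1/56644)*57597²)) = -1/(362*((1/56644)*3317414409)) = -1/(362*3317414409/56644) = -1/362*56644/3317414409 = -28322/600452008029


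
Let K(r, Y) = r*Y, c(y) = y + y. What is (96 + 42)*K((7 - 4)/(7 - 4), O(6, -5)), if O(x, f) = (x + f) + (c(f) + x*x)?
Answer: 3726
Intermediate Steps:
c(y) = 2*y
O(x, f) = x + x**2 + 3*f (O(x, f) = (x + f) + (2*f + x*x) = (f + x) + (2*f + x**2) = (f + x) + (x**2 + 2*f) = x + x**2 + 3*f)
K(r, Y) = Y*r
(96 + 42)*K((7 - 4)/(7 - 4), O(6, -5)) = (96 + 42)*((6 + 6**2 + 3*(-5))*((7 - 4)/(7 - 4))) = 138*((6 + 36 - 15)*(3/3)) = 138*(27*(3*(1/3))) = 138*(27*1) = 138*27 = 3726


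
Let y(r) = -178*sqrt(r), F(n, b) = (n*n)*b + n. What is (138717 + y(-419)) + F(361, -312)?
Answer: -40521074 - 178*I*sqrt(419) ≈ -4.0521e+7 - 3643.6*I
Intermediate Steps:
F(n, b) = n + b*n**2 (F(n, b) = n**2*b + n = b*n**2 + n = n + b*n**2)
(138717 + y(-419)) + F(361, -312) = (138717 - 178*I*sqrt(419)) + 361*(1 - 312*361) = (138717 - 178*I*sqrt(419)) + 361*(1 - 112632) = (138717 - 178*I*sqrt(419)) + 361*(-112631) = (138717 - 178*I*sqrt(419)) - 40659791 = -40521074 - 178*I*sqrt(419)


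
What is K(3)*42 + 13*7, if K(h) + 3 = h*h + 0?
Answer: 343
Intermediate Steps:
K(h) = -3 + h² (K(h) = -3 + (h*h + 0) = -3 + (h² + 0) = -3 + h²)
K(3)*42 + 13*7 = (-3 + 3²)*42 + 13*7 = (-3 + 9)*42 + 91 = 6*42 + 91 = 252 + 91 = 343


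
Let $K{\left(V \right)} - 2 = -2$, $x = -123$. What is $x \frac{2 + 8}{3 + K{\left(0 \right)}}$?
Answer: $-410$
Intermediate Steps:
$K{\left(V \right)} = 0$ ($K{\left(V \right)} = 2 - 2 = 0$)
$x \frac{2 + 8}{3 + K{\left(0 \right)}} = - 123 \frac{2 + 8}{3 + 0} = - 123 \cdot \frac{10}{3} = - 123 \cdot 10 \cdot \frac{1}{3} = \left(-123\right) \frac{10}{3} = -410$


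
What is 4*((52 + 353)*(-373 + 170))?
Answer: -328860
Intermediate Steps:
4*((52 + 353)*(-373 + 170)) = 4*(405*(-203)) = 4*(-82215) = -328860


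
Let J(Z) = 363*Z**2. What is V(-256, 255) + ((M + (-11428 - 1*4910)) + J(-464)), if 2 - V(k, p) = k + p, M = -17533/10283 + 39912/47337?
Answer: 12678010583170466/162255457 ≈ 7.8136e+7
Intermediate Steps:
M = -139848175/162255457 (M = -17533*1/10283 + 39912*(1/47337) = -17533/10283 + 13304/15779 = -139848175/162255457 ≈ -0.86190)
V(k, p) = 2 - k - p (V(k, p) = 2 - (k + p) = 2 + (-k - p) = 2 - k - p)
V(-256, 255) + ((M + (-11428 - 1*4910)) + J(-464)) = (2 - 1*(-256) - 1*255) + ((-139848175/162255457 + (-11428 - 1*4910)) + 363*(-464)**2) = (2 + 256 - 255) + ((-139848175/162255457 + (-11428 - 4910)) + 363*215296) = 3 + ((-139848175/162255457 - 16338) + 78152448) = 3 + (-2651069504641/162255457 + 78152448) = 3 + 12678010096404095/162255457 = 12678010583170466/162255457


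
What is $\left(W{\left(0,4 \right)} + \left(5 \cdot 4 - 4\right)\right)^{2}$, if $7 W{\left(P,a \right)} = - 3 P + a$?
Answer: $\frac{13456}{49} \approx 274.61$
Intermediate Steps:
$W{\left(P,a \right)} = - \frac{3 P}{7} + \frac{a}{7}$ ($W{\left(P,a \right)} = \frac{- 3 P + a}{7} = \frac{a - 3 P}{7} = - \frac{3 P}{7} + \frac{a}{7}$)
$\left(W{\left(0,4 \right)} + \left(5 \cdot 4 - 4\right)\right)^{2} = \left(\left(\left(- \frac{3}{7}\right) 0 + \frac{1}{7} \cdot 4\right) + \left(5 \cdot 4 - 4\right)\right)^{2} = \left(\left(0 + \frac{4}{7}\right) + \left(20 - 4\right)\right)^{2} = \left(\frac{4}{7} + 16\right)^{2} = \left(\frac{116}{7}\right)^{2} = \frac{13456}{49}$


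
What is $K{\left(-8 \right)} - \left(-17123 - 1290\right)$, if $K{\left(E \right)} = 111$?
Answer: $18524$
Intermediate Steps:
$K{\left(-8 \right)} - \left(-17123 - 1290\right) = 111 - \left(-17123 - 1290\right) = 111 - -18413 = 111 + 18413 = 18524$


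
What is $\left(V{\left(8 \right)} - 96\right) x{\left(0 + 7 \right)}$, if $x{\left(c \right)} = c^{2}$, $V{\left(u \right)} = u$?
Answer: $-4312$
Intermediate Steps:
$\left(V{\left(8 \right)} - 96\right) x{\left(0 + 7 \right)} = \left(8 - 96\right) \left(0 + 7\right)^{2} = - 88 \cdot 7^{2} = \left(-88\right) 49 = -4312$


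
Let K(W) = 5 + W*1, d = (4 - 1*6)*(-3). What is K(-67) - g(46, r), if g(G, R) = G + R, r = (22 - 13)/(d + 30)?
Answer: -433/4 ≈ -108.25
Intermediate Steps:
d = 6 (d = (4 - 6)*(-3) = -2*(-3) = 6)
K(W) = 5 + W
r = ¼ (r = (22 - 13)/(6 + 30) = 9/36 = 9*(1/36) = ¼ ≈ 0.25000)
K(-67) - g(46, r) = (5 - 67) - (46 + ¼) = -62 - 1*185/4 = -62 - 185/4 = -433/4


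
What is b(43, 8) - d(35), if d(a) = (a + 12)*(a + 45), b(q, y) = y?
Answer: -3752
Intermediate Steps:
d(a) = (12 + a)*(45 + a)
b(43, 8) - d(35) = 8 - (540 + 35² + 57*35) = 8 - (540 + 1225 + 1995) = 8 - 1*3760 = 8 - 3760 = -3752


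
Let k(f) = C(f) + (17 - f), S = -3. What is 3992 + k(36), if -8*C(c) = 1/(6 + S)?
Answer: 95351/24 ≈ 3973.0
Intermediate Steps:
C(c) = -1/24 (C(c) = -1/(8*(6 - 3)) = -⅛/3 = -⅛*⅓ = -1/24)
k(f) = 407/24 - f (k(f) = -1/24 + (17 - f) = 407/24 - f)
3992 + k(36) = 3992 + (407/24 - 1*36) = 3992 + (407/24 - 36) = 3992 - 457/24 = 95351/24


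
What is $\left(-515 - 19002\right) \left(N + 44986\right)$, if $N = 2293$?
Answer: $-922744243$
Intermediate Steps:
$\left(-515 - 19002\right) \left(N + 44986\right) = \left(-515 - 19002\right) \left(2293 + 44986\right) = \left(-19517\right) 47279 = -922744243$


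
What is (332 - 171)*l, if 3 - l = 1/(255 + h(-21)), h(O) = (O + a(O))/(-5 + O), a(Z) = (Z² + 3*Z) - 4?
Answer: 3027605/6277 ≈ 482.33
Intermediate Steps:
a(Z) = -4 + Z² + 3*Z
h(O) = (-4 + O² + 4*O)/(-5 + O) (h(O) = (O + (-4 + O² + 3*O))/(-5 + O) = (-4 + O² + 4*O)/(-5 + O))
l = 18805/6277 (l = 3 - 1/(255 + (-4 + (-21)² + 4*(-21))/(-5 - 21)) = 3 - 1/(255 + (-4 + 441 - 84)/(-26)) = 3 - 1/(255 - 1/26*353) = 3 - 1/(255 - 353/26) = 3 - 1/6277/26 = 3 - 1*26/6277 = 3 - 26/6277 = 18805/6277 ≈ 2.9959)
(332 - 171)*l = (332 - 171)*(18805/6277) = 161*(18805/6277) = 3027605/6277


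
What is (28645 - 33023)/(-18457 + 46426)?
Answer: -4378/27969 ≈ -0.15653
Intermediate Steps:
(28645 - 33023)/(-18457 + 46426) = -4378/27969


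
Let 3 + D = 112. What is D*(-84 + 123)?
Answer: 4251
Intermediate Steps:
D = 109 (D = -3 + 112 = 109)
D*(-84 + 123) = 109*(-84 + 123) = 109*39 = 4251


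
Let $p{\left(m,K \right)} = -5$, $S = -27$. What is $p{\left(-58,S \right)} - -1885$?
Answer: $1880$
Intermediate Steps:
$p{\left(-58,S \right)} - -1885 = -5 - -1885 = -5 + 1885 = 1880$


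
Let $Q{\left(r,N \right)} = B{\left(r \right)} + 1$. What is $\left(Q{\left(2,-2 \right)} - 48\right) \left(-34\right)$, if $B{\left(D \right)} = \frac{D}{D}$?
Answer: $1564$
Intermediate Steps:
$B{\left(D \right)} = 1$
$Q{\left(r,N \right)} = 2$ ($Q{\left(r,N \right)} = 1 + 1 = 2$)
$\left(Q{\left(2,-2 \right)} - 48\right) \left(-34\right) = \left(2 - 48\right) \left(-34\right) = \left(-46\right) \left(-34\right) = 1564$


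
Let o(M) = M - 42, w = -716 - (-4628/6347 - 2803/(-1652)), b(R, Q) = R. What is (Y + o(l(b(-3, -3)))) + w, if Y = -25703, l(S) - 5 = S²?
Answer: -277313393253/10485244 ≈ -26448.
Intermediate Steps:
l(S) = 5 + S²
w = -7517579889/10485244 (w = -716 - (-4628*1/6347 - 2803*(-1/1652)) = -716 - (-4628/6347 + 2803/1652) = -716 - 1*10145185/10485244 = -716 - 10145185/10485244 = -7517579889/10485244 ≈ -716.97)
o(M) = -42 + M
(Y + o(l(b(-3, -3)))) + w = (-25703 + (-42 + (5 + (-3)²))) - 7517579889/10485244 = (-25703 + (-42 + (5 + 9))) - 7517579889/10485244 = (-25703 + (-42 + 14)) - 7517579889/10485244 = (-25703 - 28) - 7517579889/10485244 = -25731 - 7517579889/10485244 = -277313393253/10485244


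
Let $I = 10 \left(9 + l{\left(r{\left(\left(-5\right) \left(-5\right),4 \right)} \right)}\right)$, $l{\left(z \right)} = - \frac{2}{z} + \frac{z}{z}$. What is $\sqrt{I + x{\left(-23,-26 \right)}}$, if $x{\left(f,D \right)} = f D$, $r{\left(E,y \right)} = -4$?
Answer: $\sqrt{703} \approx 26.514$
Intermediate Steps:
$x{\left(f,D \right)} = D f$
$l{\left(z \right)} = 1 - \frac{2}{z}$ ($l{\left(z \right)} = - \frac{2}{z} + 1 = 1 - \frac{2}{z}$)
$I = 105$ ($I = 10 \left(9 + \frac{-2 - 4}{-4}\right) = 10 \left(9 - - \frac{3}{2}\right) = 10 \left(9 + \frac{3}{2}\right) = 10 \cdot \frac{21}{2} = 105$)
$\sqrt{I + x{\left(-23,-26 \right)}} = \sqrt{105 - -598} = \sqrt{105 + 598} = \sqrt{703}$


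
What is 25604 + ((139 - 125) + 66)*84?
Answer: 32324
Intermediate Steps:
25604 + ((139 - 125) + 66)*84 = 25604 + (14 + 66)*84 = 25604 + 80*84 = 25604 + 6720 = 32324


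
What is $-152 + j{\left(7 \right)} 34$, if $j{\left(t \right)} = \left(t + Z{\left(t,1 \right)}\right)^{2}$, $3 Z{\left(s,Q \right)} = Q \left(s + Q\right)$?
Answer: $\frac{27226}{9} \approx 3025.1$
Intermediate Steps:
$Z{\left(s,Q \right)} = \frac{Q \left(Q + s\right)}{3}$ ($Z{\left(s,Q \right)} = \frac{Q \left(s + Q\right)}{3} = \frac{Q \left(Q + s\right)}{3}$)
$j{\left(t \right)} = \left(\frac{1}{3} + \frac{4 t}{3}\right)^{2}$ ($j{\left(t \right)} = \left(t + \frac{1}{3} \cdot 1 \left(1 + t\right)\right)^{2} = \left(t + \left(\frac{1}{3} + \frac{t}{3}\right)\right)^{2} = \left(\frac{1}{3} + \frac{4 t}{3}\right)^{2}$)
$-152 + j{\left(7 \right)} 34 = -152 + \frac{\left(1 + 4 \cdot 7\right)^{2}}{9} \cdot 34 = -152 + \frac{\left(1 + 28\right)^{2}}{9} \cdot 34 = -152 + \frac{29^{2}}{9} \cdot 34 = -152 + \frac{1}{9} \cdot 841 \cdot 34 = -152 + \frac{841}{9} \cdot 34 = -152 + \frac{28594}{9} = \frac{27226}{9}$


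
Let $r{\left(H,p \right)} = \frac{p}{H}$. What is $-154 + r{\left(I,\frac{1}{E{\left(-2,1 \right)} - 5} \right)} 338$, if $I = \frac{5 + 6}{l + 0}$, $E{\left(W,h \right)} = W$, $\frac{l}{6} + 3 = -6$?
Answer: $\frac{6394}{77} \approx 83.039$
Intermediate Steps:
$l = -54$ ($l = -18 + 6 \left(-6\right) = -18 - 36 = -54$)
$I = - \frac{11}{54}$ ($I = \frac{5 + 6}{-54 + 0} = \frac{11}{-54} = 11 \left(- \frac{1}{54}\right) = - \frac{11}{54} \approx -0.2037$)
$-154 + r{\left(I,\frac{1}{E{\left(-2,1 \right)} - 5} \right)} 338 = -154 + \frac{1}{\left(-2 - 5\right) \left(- \frac{11}{54}\right)} 338 = -154 + \frac{1}{-7} \left(- \frac{54}{11}\right) 338 = -154 + \left(- \frac{1}{7}\right) \left(- \frac{54}{11}\right) 338 = -154 + \frac{54}{77} \cdot 338 = -154 + \frac{18252}{77} = \frac{6394}{77}$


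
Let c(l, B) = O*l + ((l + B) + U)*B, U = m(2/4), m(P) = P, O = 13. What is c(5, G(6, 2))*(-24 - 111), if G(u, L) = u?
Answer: -18090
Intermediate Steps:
U = 1/2 (U = 2/4 = 2*(1/4) = 1/2 ≈ 0.50000)
c(l, B) = 13*l + B*(1/2 + B + l) (c(l, B) = 13*l + ((l + B) + 1/2)*B = 13*l + ((B + l) + 1/2)*B = 13*l + (1/2 + B + l)*B = 13*l + B*(1/2 + B + l))
c(5, G(6, 2))*(-24 - 111) = (6**2 + (1/2)*6 + 13*5 + 6*5)*(-24 - 111) = (36 + 3 + 65 + 30)*(-135) = 134*(-135) = -18090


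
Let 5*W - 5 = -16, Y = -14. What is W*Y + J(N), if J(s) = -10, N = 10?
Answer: 104/5 ≈ 20.800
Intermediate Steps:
W = -11/5 (W = 1 + (⅕)*(-16) = 1 - 16/5 = -11/5 ≈ -2.2000)
W*Y + J(N) = -11/5*(-14) - 10 = 154/5 - 10 = 104/5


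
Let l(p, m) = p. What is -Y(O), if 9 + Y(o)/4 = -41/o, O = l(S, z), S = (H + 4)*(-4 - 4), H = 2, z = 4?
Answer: 391/12 ≈ 32.583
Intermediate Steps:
S = -48 (S = (2 + 4)*(-4 - 4) = 6*(-8) = -48)
O = -48
Y(o) = -36 - 164/o (Y(o) = -36 + 4*(-41/o) = -36 - 164/o)
-Y(O) = -(-36 - 164/(-48)) = -(-36 - 164*(-1/48)) = -(-36 + 41/12) = -1*(-391/12) = 391/12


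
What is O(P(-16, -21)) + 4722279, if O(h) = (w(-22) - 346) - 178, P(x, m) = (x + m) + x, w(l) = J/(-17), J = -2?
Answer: 80269837/17 ≈ 4.7218e+6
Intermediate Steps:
w(l) = 2/17 (w(l) = -2/(-17) = -2*(-1/17) = 2/17)
P(x, m) = m + 2*x (P(x, m) = (m + x) + x = m + 2*x)
O(h) = -8906/17 (O(h) = (2/17 - 346) - 178 = -5880/17 - 178 = -8906/17)
O(P(-16, -21)) + 4722279 = -8906/17 + 4722279 = 80269837/17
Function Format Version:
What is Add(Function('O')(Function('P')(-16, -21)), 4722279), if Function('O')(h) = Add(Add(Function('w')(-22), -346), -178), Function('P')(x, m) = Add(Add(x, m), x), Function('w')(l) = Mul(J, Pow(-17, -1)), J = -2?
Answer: Rational(80269837, 17) ≈ 4.7218e+6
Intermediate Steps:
Function('w')(l) = Rational(2, 17) (Function('w')(l) = Mul(-2, Pow(-17, -1)) = Mul(-2, Rational(-1, 17)) = Rational(2, 17))
Function('P')(x, m) = Add(m, Mul(2, x)) (Function('P')(x, m) = Add(Add(m, x), x) = Add(m, Mul(2, x)))
Function('O')(h) = Rational(-8906, 17) (Function('O')(h) = Add(Add(Rational(2, 17), -346), -178) = Add(Rational(-5880, 17), -178) = Rational(-8906, 17))
Add(Function('O')(Function('P')(-16, -21)), 4722279) = Add(Rational(-8906, 17), 4722279) = Rational(80269837, 17)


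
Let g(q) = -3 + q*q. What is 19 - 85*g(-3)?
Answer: -491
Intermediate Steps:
g(q) = -3 + q**2
19 - 85*g(-3) = 19 - 85*(-3 + (-3)**2) = 19 - 85*(-3 + 9) = 19 - 85*6 = 19 - 510 = -491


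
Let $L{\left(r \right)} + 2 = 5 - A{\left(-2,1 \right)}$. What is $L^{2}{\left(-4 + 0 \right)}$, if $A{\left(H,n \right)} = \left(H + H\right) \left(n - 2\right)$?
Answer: $1$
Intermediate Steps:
$A{\left(H,n \right)} = 2 H \left(-2 + n\right)$
$L{\left(r \right)} = -1$ ($L{\left(r \right)} = -2 + \left(5 - 2 \left(-2\right) \left(-2 + 1\right)\right) = -2 + \left(5 - 2 \left(-2\right) \left(-1\right)\right) = -2 + \left(5 - 4\right) = -2 + 1 = -1$)
$L^{2}{\left(-4 + 0 \right)} = \left(-1\right)^{2} = 1$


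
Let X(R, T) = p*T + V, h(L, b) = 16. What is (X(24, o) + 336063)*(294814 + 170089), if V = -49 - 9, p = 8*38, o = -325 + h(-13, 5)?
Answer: 112538604307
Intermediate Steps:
o = -309 (o = -325 + 16 = -309)
p = 304
V = -58
X(R, T) = -58 + 304*T (X(R, T) = 304*T - 58 = -58 + 304*T)
(X(24, o) + 336063)*(294814 + 170089) = ((-58 + 304*(-309)) + 336063)*(294814 + 170089) = ((-58 - 93936) + 336063)*464903 = (-93994 + 336063)*464903 = 242069*464903 = 112538604307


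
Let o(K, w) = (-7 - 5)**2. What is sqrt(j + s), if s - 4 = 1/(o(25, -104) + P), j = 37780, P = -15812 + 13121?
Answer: sqrt(27234744701)/849 ≈ 194.38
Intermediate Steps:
o(K, w) = 144 (o(K, w) = (-12)**2 = 144)
P = -2691
s = 10187/2547 (s = 4 + 1/(144 - 2691) = 4 + 1/(-2547) = 4 - 1/2547 = 10187/2547 ≈ 3.9996)
sqrt(j + s) = sqrt(37780 + 10187/2547) = sqrt(96235847/2547) = sqrt(27234744701)/849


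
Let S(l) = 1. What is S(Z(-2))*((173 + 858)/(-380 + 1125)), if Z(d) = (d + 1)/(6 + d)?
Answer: 1031/745 ≈ 1.3839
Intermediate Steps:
Z(d) = (1 + d)/(6 + d)
S(Z(-2))*((173 + 858)/(-380 + 1125)) = 1*((173 + 858)/(-380 + 1125)) = 1*(1031/745) = 1031/745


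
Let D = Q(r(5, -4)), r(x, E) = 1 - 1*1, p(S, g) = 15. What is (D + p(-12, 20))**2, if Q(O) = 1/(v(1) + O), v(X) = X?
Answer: 256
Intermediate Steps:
r(x, E) = 0 (r(x, E) = 1 - 1 = 0)
Q(O) = 1/(1 + O)
D = 1 (D = 1/(1 + 0) = 1/1 = 1)
(D + p(-12, 20))**2 = (1 + 15)**2 = 16**2 = 256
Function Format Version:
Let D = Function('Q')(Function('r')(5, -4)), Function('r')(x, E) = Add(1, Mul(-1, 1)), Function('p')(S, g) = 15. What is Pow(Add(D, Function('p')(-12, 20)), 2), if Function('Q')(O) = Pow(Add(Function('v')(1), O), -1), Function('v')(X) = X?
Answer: 256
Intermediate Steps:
Function('r')(x, E) = 0 (Function('r')(x, E) = Add(1, -1) = 0)
Function('Q')(O) = Pow(Add(1, O), -1)
D = 1 (D = Pow(Add(1, 0), -1) = Pow(1, -1) = 1)
Pow(Add(D, Function('p')(-12, 20)), 2) = Pow(Add(1, 15), 2) = Pow(16, 2) = 256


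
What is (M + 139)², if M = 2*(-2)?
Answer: 18225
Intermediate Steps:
M = -4
(M + 139)² = (-4 + 139)² = 135² = 18225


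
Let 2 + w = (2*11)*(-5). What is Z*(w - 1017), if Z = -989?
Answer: 1116581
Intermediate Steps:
w = -112 (w = -2 + (2*11)*(-5) = -2 + 22*(-5) = -2 - 110 = -112)
Z*(w - 1017) = -989*(-112 - 1017) = -989*(-1129) = 1116581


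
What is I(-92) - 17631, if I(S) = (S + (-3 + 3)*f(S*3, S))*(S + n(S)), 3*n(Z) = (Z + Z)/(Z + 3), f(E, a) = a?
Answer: -2464517/267 ≈ -9230.4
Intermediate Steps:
n(Z) = 2*Z/(3*(3 + Z)) (n(Z) = ((Z + Z)/(Z + 3))/3 = ((2*Z)/(3 + Z))/3 = (2*Z/(3 + Z))/3 = 2*Z/(3*(3 + Z)))
I(S) = S*(S + 2*S/(3*(3 + S))) (I(S) = (S + (-3 + 3)*S)*(S + 2*S/(3*(3 + S))) = (S + 0*S)*(S + 2*S/(3*(3 + S))) = (S + 0)*(S + 2*S/(3*(3 + S))) = S*(S + 2*S/(3*(3 + S))))
I(-92) - 17631 = (-92)²*(11/3 - 92)/(3 - 92) - 17631 = 8464*(-265/3)/(-89) - 17631 = 8464*(-1/89)*(-265/3) - 17631 = 2242960/267 - 17631 = -2464517/267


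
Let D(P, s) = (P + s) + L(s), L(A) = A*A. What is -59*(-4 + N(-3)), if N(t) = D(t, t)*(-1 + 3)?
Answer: -118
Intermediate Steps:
L(A) = A²
D(P, s) = P + s + s² (D(P, s) = (P + s) + s² = P + s + s²)
N(t) = 2*t² + 4*t (N(t) = (t + t + t²)*(-1 + 3) = (t² + 2*t)*2 = 2*t² + 4*t)
-59*(-4 + N(-3)) = -59*(-4 + 2*(-3)*(2 - 3)) = -59*(-4 + 2*(-3)*(-1)) = -59*(-4 + 6) = -59*2 = -118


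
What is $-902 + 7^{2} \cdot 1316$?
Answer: $63582$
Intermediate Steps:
$-902 + 7^{2} \cdot 1316 = -902 + 49 \cdot 1316 = -902 + 64484 = 63582$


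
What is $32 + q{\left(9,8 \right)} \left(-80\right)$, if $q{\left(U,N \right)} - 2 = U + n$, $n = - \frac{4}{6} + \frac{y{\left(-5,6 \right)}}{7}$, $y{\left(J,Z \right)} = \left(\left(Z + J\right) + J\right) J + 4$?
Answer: $- \frac{22448}{21} \approx -1069.0$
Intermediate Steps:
$y{\left(J,Z \right)} = 4 + J \left(Z + 2 J\right)$ ($y{\left(J,Z \right)} = \left(\left(J + Z\right) + J\right) J + 4 = \left(Z + 2 J\right) J + 4 = J \left(Z + 2 J\right) + 4 = 4 + J \left(Z + 2 J\right)$)
$n = \frac{58}{21}$ ($n = - \frac{4}{6} + \frac{4 + 2 \left(-5\right)^{2} - 30}{7} = \left(-4\right) \frac{1}{6} + \left(4 + 2 \cdot 25 - 30\right) \frac{1}{7} = - \frac{2}{3} + \left(4 + 50 - 30\right) \frac{1}{7} = - \frac{2}{3} + 24 \cdot \frac{1}{7} = - \frac{2}{3} + \frac{24}{7} = \frac{58}{21} \approx 2.7619$)
$q{\left(U,N \right)} = \frac{100}{21} + U$ ($q{\left(U,N \right)} = 2 + \left(U + \frac{58}{21}\right) = 2 + \left(\frac{58}{21} + U\right) = \frac{100}{21} + U$)
$32 + q{\left(9,8 \right)} \left(-80\right) = 32 + \left(\frac{100}{21} + 9\right) \left(-80\right) = 32 + \frac{289}{21} \left(-80\right) = 32 - \frac{23120}{21} = - \frac{22448}{21}$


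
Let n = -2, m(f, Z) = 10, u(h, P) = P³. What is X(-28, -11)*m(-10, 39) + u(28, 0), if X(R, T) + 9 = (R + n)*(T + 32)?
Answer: -6390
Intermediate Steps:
X(R, T) = -9 + (-2 + R)*(32 + T) (X(R, T) = -9 + (R - 2)*(T + 32) = -9 + (-2 + R)*(32 + T))
X(-28, -11)*m(-10, 39) + u(28, 0) = (-73 - 2*(-11) + 32*(-28) - 28*(-11))*10 + 0³ = (-73 + 22 - 896 + 308)*10 + 0 = -639*10 + 0 = -6390 + 0 = -6390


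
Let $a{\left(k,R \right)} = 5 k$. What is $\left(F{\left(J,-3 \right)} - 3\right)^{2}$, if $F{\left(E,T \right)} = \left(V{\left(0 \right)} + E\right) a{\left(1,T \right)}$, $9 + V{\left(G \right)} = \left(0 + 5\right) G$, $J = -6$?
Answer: $6084$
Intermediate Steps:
$V{\left(G \right)} = -9 + 5 G$ ($V{\left(G \right)} = -9 + \left(0 + 5\right) G = -9 + 5 G$)
$F{\left(E,T \right)} = -45 + 5 E$ ($F{\left(E,T \right)} = \left(\left(-9 + 5 \cdot 0\right) + E\right) 5 \cdot 1 = \left(\left(-9 + 0\right) + E\right) 5 = \left(-9 + E\right) 5 = -45 + 5 E$)
$\left(F{\left(J,-3 \right)} - 3\right)^{2} = \left(\left(-45 + 5 \left(-6\right)\right) - 3\right)^{2} = \left(\left(-45 - 30\right) - 3\right)^{2} = \left(-75 - 3\right)^{2} = \left(-78\right)^{2} = 6084$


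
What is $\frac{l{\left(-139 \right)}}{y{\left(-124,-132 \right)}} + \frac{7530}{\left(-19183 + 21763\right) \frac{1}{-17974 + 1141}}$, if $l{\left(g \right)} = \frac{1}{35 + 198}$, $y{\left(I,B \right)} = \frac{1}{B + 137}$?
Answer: $- \frac{984443909}{20038} \approx -49129.0$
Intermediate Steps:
$y{\left(I,B \right)} = \frac{1}{137 + B}$
$l{\left(g \right)} = \frac{1}{233}$
$\frac{l{\left(-139 \right)}}{y{\left(-124,-132 \right)}} + \frac{7530}{\left(-19183 + 21763\right) \frac{1}{-17974 + 1141}} = \frac{1}{233 \frac{1}{137 - 132}} + \frac{7530}{\left(-19183 + 21763\right) \frac{1}{-17974 + 1141}} = \frac{1}{233 \cdot \frac{1}{5}} + \frac{7530}{2580 \frac{1}{-16833}} = \frac{\frac{1}{\frac{1}{5}}}{233} + \frac{7530}{2580 \left(- \frac{1}{16833}\right)} = \frac{1}{233} \cdot 5 + \frac{7530}{- \frac{860}{5611}} = \frac{5}{233} + 7530 \left(- \frac{5611}{860}\right) = \frac{5}{233} - \frac{4225083}{86} = - \frac{984443909}{20038}$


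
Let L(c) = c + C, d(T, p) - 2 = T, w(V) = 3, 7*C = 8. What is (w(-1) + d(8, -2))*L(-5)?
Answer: -351/7 ≈ -50.143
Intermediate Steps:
C = 8/7 (C = (⅐)*8 = 8/7 ≈ 1.1429)
d(T, p) = 2 + T
L(c) = 8/7 + c (L(c) = c + 8/7 = 8/7 + c)
(w(-1) + d(8, -2))*L(-5) = (3 + (2 + 8))*(8/7 - 5) = (3 + 10)*(-27/7) = 13*(-27/7) = -351/7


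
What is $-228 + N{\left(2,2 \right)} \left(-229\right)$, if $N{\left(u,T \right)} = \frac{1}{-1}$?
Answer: $1$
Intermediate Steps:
$N{\left(u,T \right)} = -1$
$-228 + N{\left(2,2 \right)} \left(-229\right) = -228 - -229 = -228 + 229 = 1$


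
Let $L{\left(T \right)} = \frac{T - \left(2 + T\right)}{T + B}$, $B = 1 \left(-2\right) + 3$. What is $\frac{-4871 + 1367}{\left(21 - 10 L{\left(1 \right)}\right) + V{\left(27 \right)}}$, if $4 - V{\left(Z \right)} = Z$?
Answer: $-438$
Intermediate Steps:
$B = 1$ ($B = -2 + 3 = 1$)
$V{\left(Z \right)} = 4 - Z$
$L{\left(T \right)} = - \frac{2}{1 + T}$ ($L{\left(T \right)} = \frac{T - \left(2 + T\right)}{T + 1} = - \frac{2}{1 + T}$)
$\frac{-4871 + 1367}{\left(21 - 10 L{\left(1 \right)}\right) + V{\left(27 \right)}} = \frac{-4871 + 1367}{\left(21 - 10 \left(- \frac{2}{1 + 1}\right)\right) + \left(4 - 27\right)} = - \frac{3504}{\left(21 - 10 \left(- \frac{2}{2}\right)\right) + \left(4 - 27\right)} = - \frac{3504}{\left(21 - 10 \left(\left(-2\right) \frac{1}{2}\right)\right) - 23} = - \frac{3504}{\left(21 - -10\right) - 23} = - \frac{3504}{\left(21 + 10\right) - 23} = - \frac{3504}{31 - 23} = - \frac{3504}{8} = \left(-3504\right) \frac{1}{8} = -438$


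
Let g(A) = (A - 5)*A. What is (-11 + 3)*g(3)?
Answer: 48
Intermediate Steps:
g(A) = A*(-5 + A) (g(A) = (-5 + A)*A = A*(-5 + A))
(-11 + 3)*g(3) = (-11 + 3)*(3*(-5 + 3)) = -24*(-2) = -8*(-6) = 48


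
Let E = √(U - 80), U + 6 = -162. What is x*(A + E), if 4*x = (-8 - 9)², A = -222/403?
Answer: -32079/806 + 289*I*√62/2 ≈ -39.8 + 1137.8*I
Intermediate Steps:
U = -168 (U = -6 - 162 = -168)
E = 2*I*√62 (E = √(-168 - 80) = √(-248) = 2*I*√62 ≈ 15.748*I)
A = -222/403 (A = -222*1/403 = -222/403 ≈ -0.55087)
x = 289/4 (x = (-8 - 9)²/4 = (¼)*(-17)² = (¼)*289 = 289/4 ≈ 72.250)
x*(A + E) = 289*(-222/403 + 2*I*√62)/4 = -32079/806 + 289*I*√62/2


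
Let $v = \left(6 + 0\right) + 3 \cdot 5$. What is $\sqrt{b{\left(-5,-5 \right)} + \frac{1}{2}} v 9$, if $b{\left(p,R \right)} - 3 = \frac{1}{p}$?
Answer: $\frac{189 \sqrt{330}}{10} \approx 343.34$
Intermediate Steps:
$b{\left(p,R \right)} = 3 + \frac{1}{p}$
$v = 21$ ($v = 6 + 15 = 21$)
$\sqrt{b{\left(-5,-5 \right)} + \frac{1}{2}} v 9 = \sqrt{\left(3 + \frac{1}{-5}\right) + \frac{1}{2}} \cdot 21 \cdot 9 = \sqrt{\left(3 - \frac{1}{5}\right) + \frac{1}{2}} \cdot 21 \cdot 9 = \sqrt{\frac{14}{5} + \frac{1}{2}} \cdot 21 \cdot 9 = \sqrt{\frac{33}{10}} \cdot 21 \cdot 9 = \frac{\sqrt{330}}{10} \cdot 21 \cdot 9 = \frac{21 \sqrt{330}}{10} \cdot 9 = \frac{189 \sqrt{330}}{10}$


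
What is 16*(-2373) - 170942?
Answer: -208910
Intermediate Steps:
16*(-2373) - 170942 = -37968 - 170942 = -208910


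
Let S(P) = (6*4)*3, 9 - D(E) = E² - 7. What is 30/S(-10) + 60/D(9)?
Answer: -79/156 ≈ -0.50641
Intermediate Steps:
D(E) = 16 - E² (D(E) = 9 - (E² - 7) = 9 - (-7 + E²) = 9 + (7 - E²) = 16 - E²)
S(P) = 72 (S(P) = 24*3 = 72)
30/S(-10) + 60/D(9) = 30/72 + 60/(16 - 1*9²) = 30*(1/72) + 60/(16 - 1*81) = 5/12 + 60/(16 - 81) = 5/12 + 60/(-65) = 5/12 + 60*(-1/65) = 5/12 - 12/13 = -79/156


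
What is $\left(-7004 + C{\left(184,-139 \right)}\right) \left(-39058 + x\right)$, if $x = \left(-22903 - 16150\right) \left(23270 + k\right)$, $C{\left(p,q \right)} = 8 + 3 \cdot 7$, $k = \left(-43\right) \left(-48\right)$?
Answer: $6901119126000$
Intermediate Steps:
$k = 2064$
$C{\left(p,q \right)} = 29$ ($C{\left(p,q \right)} = 8 + 21 = 29$)
$x = -989368702$ ($x = \left(-22903 - 16150\right) \left(23270 + 2064\right) = \left(-39053\right) 25334 = -989368702$)
$\left(-7004 + C{\left(184,-139 \right)}\right) \left(-39058 + x\right) = \left(-7004 + 29\right) \left(-39058 - 989368702\right) = \left(-6975\right) \left(-989407760\right) = 6901119126000$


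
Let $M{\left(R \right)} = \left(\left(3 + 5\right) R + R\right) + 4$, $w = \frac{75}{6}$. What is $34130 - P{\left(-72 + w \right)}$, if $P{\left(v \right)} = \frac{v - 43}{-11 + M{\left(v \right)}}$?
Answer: $\frac{7406169}{217} \approx 34130.0$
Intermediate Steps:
$w = \frac{25}{2}$ ($w = 75 \cdot \frac{1}{6} = \frac{25}{2} \approx 12.5$)
$M{\left(R \right)} = 4 + 9 R$ ($M{\left(R \right)} = \left(8 R + R\right) + 4 = 9 R + 4 = 4 + 9 R$)
$P{\left(v \right)} = \frac{-43 + v}{-7 + 9 v}$ ($P{\left(v \right)} = \frac{v - 43}{-11 + \left(4 + 9 v\right)} = \frac{-43 + v}{-7 + 9 v}$)
$34130 - P{\left(-72 + w \right)} = 34130 - \frac{-43 + \left(-72 + \frac{25}{2}\right)}{-7 + 9 \left(-72 + \frac{25}{2}\right)} = 34130 - \frac{-43 - \frac{119}{2}}{-7 + 9 \left(- \frac{119}{2}\right)} = 34130 - \frac{1}{-7 - \frac{1071}{2}} \left(- \frac{205}{2}\right) = 34130 - \frac{1}{- \frac{1085}{2}} \left(- \frac{205}{2}\right) = 34130 - \left(- \frac{2}{1085}\right) \left(- \frac{205}{2}\right) = 34130 - \frac{41}{217} = \frac{7406169}{217}$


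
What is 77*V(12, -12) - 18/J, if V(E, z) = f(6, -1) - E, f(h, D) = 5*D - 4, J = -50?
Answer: -40416/25 ≈ -1616.6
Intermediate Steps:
f(h, D) = -4 + 5*D
V(E, z) = -9 - E (V(E, z) = (-4 + 5*(-1)) - E = (-4 - 5) - E = -9 - E)
77*V(12, -12) - 18/J = 77*(-9 - 1*12) - 18/(-50) = 77*(-9 - 12) - 18*(-1/50) = 77*(-21) + 9/25 = -1617 + 9/25 = -40416/25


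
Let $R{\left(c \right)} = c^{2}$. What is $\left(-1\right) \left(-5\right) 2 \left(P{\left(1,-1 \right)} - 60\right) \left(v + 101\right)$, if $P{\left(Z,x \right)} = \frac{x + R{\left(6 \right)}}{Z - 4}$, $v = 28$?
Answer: $-92450$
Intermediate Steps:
$P{\left(Z,x \right)} = \frac{36 + x}{-4 + Z}$ ($P{\left(Z,x \right)} = \frac{x + 6^{2}}{Z - 4} = \frac{x + 36}{-4 + Z} = \frac{36 + x}{-4 + Z}$)
$\left(-1\right) \left(-5\right) 2 \left(P{\left(1,-1 \right)} - 60\right) \left(v + 101\right) = \left(-1\right) \left(-5\right) 2 \left(\frac{36 - 1}{-4 + 1} - 60\right) \left(28 + 101\right) = 5 \cdot 2 \left(\frac{1}{-3} \cdot 35 - 60\right) 129 = 10 \left(\left(- \frac{1}{3}\right) 35 - 60\right) 129 = 10 \left(- \frac{35}{3} - 60\right) 129 = 10 \left(\left(- \frac{215}{3}\right) 129\right) = 10 \left(-9245\right) = -92450$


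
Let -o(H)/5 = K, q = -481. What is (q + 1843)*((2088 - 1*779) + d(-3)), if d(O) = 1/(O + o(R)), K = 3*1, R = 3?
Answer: 5348347/3 ≈ 1.7828e+6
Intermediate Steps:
K = 3
o(H) = -15 (o(H) = -5*3 = -15)
d(O) = 1/(-15 + O) (d(O) = 1/(O - 15) = 1/(-15 + O))
(q + 1843)*((2088 - 1*779) + d(-3)) = (-481 + 1843)*((2088 - 1*779) + 1/(-15 - 3)) = 1362*((2088 - 779) + 1/(-18)) = 1362*(1309 - 1/18) = 1362*(23561/18) = 5348347/3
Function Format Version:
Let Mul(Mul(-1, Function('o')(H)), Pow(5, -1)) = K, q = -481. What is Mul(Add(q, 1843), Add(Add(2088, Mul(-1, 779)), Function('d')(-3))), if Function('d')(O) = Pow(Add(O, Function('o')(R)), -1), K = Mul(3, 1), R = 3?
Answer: Rational(5348347, 3) ≈ 1.7828e+6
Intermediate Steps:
K = 3
Function('o')(H) = -15 (Function('o')(H) = Mul(-5, 3) = -15)
Function('d')(O) = Pow(Add(-15, O), -1) (Function('d')(O) = Pow(Add(O, -15), -1) = Pow(Add(-15, O), -1))
Mul(Add(q, 1843), Add(Add(2088, Mul(-1, 779)), Function('d')(-3))) = Mul(Add(-481, 1843), Add(Add(2088, Mul(-1, 779)), Pow(Add(-15, -3), -1))) = Mul(1362, Add(Add(2088, -779), Pow(-18, -1))) = Mul(1362, Add(1309, Rational(-1, 18))) = Mul(1362, Rational(23561, 18)) = Rational(5348347, 3)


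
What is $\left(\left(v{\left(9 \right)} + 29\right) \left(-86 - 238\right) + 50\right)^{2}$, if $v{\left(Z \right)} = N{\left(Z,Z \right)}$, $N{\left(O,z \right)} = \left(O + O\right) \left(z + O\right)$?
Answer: $13069519684$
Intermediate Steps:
$N{\left(O,z \right)} = 2 O \left(O + z\right)$
$v{\left(Z \right)} = 4 Z^{2}$ ($v{\left(Z \right)} = 2 Z \left(Z + Z\right) = 2 Z 2 Z = 4 Z^{2}$)
$\left(\left(v{\left(9 \right)} + 29\right) \left(-86 - 238\right) + 50\right)^{2} = \left(\left(4 \cdot 9^{2} + 29\right) \left(-86 - 238\right) + 50\right)^{2} = \left(\left(4 \cdot 81 + 29\right) \left(-324\right) + 50\right)^{2} = \left(\left(324 + 29\right) \left(-324\right) + 50\right)^{2} = \left(353 \left(-324\right) + 50\right)^{2} = \left(-114372 + 50\right)^{2} = \left(-114322\right)^{2} = 13069519684$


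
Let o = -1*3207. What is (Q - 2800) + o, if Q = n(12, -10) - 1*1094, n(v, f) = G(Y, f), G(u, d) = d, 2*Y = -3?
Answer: -7111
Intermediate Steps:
Y = -3/2 (Y = (½)*(-3) = -3/2 ≈ -1.5000)
n(v, f) = f
o = -3207
Q = -1104 (Q = -10 - 1*1094 = -10 - 1094 = -1104)
(Q - 2800) + o = (-1104 - 2800) - 3207 = -3904 - 3207 = -7111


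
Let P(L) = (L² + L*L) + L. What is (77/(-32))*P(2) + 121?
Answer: 1551/16 ≈ 96.938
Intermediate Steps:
P(L) = L + 2*L² (P(L) = (L² + L²) + L = 2*L² + L = L + 2*L²)
(77/(-32))*P(2) + 121 = (77/(-32))*(2*(1 + 2*2)) + 121 = (77*(-1/32))*(2*(1 + 4)) + 121 = -77*5/16 + 121 = -77/32*10 + 121 = -385/16 + 121 = 1551/16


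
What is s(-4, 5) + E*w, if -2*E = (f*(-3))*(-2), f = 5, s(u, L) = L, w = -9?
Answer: 140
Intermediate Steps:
E = -15 (E = -5*(-3)*(-2)/2 = -(-15)*(-2)/2 = -½*30 = -15)
s(-4, 5) + E*w = 5 - 15*(-9) = 5 + 135 = 140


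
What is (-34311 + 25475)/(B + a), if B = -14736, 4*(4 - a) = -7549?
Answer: 35344/51379 ≈ 0.68791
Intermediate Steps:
a = 7565/4 (a = 4 - ¼*(-7549) = 4 + 7549/4 = 7565/4 ≈ 1891.3)
(-34311 + 25475)/(B + a) = (-34311 + 25475)/(-14736 + 7565/4) = -8836/(-51379/4) = -8836*(-4/51379) = 35344/51379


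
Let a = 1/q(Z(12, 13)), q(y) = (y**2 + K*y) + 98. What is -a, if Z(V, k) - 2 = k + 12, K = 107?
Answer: -1/3716 ≈ -0.00026911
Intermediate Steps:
Z(V, k) = 14 + k (Z(V, k) = 2 + (k + 12) = 2 + (12 + k) = 14 + k)
q(y) = 98 + y**2 + 107*y (q(y) = (y**2 + 107*y) + 98 = 98 + y**2 + 107*y)
a = 1/3716 (a = 1/(98 + (14 + 13)**2 + 107*(14 + 13)) = 1/(98 + 27**2 + 107*27) = 1/(98 + 729 + 2889) = 1/3716 ≈ 0.00026911)
-a = -1*1/3716 = -1/3716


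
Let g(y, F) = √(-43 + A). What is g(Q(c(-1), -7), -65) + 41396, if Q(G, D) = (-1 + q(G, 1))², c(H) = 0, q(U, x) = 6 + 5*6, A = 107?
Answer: 41404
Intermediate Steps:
q(U, x) = 36 (q(U, x) = 6 + 30 = 36)
Q(G, D) = 1225 (Q(G, D) = (-1 + 36)² = 35² = 1225)
g(y, F) = 8 (g(y, F) = √(-43 + 107) = √64 = 8)
g(Q(c(-1), -7), -65) + 41396 = 8 + 41396 = 41404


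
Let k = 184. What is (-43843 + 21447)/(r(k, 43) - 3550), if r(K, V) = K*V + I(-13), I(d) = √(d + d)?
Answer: -48845676/9513535 + 11198*I*√26/9513535 ≈ -5.1343 + 0.0060019*I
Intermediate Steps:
I(d) = √2*√d (I(d) = √(2*d) = √2*√d)
r(K, V) = I*√26 + K*V (r(K, V) = K*V + √2*√(-13) = K*V + √2*(I*√13) = K*V + I*√26 = I*√26 + K*V)
(-43843 + 21447)/(r(k, 43) - 3550) = (-43843 + 21447)/((I*√26 + 184*43) - 3550) = -22396/((I*√26 + 7912) - 3550) = -22396/((7912 + I*√26) - 3550) = -22396/(4362 + I*√26)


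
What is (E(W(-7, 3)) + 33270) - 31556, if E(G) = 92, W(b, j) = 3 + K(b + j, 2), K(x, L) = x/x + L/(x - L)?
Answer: 1806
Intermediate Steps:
K(x, L) = 1 + L/(x - L)
W(b, j) = 3 + (b + j)/(-2 + b + j) (W(b, j) = 3 + (b + j)/((b + j) - 1*2) = 3 + (b + j)/((b + j) - 2) = 3 + (b + j)/(-2 + b + j))
(E(W(-7, 3)) + 33270) - 31556 = (92 + 33270) - 31556 = 33362 - 31556 = 1806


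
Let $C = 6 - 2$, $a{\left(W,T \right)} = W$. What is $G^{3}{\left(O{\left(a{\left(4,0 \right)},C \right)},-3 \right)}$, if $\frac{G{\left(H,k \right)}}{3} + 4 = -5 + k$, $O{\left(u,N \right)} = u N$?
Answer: $-46656$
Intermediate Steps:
$C = 4$
$O{\left(u,N \right)} = N u$
$G{\left(H,k \right)} = -27 + 3 k$ ($G{\left(H,k \right)} = -12 + 3 \left(-5 + k\right) = -12 + \left(-15 + 3 k\right) = -27 + 3 k$)
$G^{3}{\left(O{\left(a{\left(4,0 \right)},C \right)},-3 \right)} = \left(-27 + 3 \left(-3\right)\right)^{3} = \left(-27 - 9\right)^{3} = \left(-36\right)^{3} = -46656$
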